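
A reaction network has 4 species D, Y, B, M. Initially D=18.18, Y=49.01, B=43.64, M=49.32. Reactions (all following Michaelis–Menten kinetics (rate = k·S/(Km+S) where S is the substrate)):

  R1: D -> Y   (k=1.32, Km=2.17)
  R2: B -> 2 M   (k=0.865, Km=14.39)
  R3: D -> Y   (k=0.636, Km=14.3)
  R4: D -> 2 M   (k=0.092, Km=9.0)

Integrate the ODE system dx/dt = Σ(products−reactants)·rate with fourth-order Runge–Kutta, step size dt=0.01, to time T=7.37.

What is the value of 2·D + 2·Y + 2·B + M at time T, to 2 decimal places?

Check how each reaction changes W = 2·D + 2·Y + 2·B + M (weight of products minus weight of reactants):
R1: D -> Y: (2·1) − (2·1) = 2 − 2 = 0
R2: B -> 2 M: (1·2) − (2·1) = 2 − 2 = 0
R3: D -> Y: (2·1) − (2·1) = 2 − 2 = 0
R4: D -> 2 M: (1·2) − (2·1) = 2 − 2 = 0
Every reaction leaves W unchanged, so W is conserved and no simulation is needed: W(T) = W(0) = 2·18.18 + 2·49.01 + 2·43.64 + 49.32 = 270.98

Value at T = 270.98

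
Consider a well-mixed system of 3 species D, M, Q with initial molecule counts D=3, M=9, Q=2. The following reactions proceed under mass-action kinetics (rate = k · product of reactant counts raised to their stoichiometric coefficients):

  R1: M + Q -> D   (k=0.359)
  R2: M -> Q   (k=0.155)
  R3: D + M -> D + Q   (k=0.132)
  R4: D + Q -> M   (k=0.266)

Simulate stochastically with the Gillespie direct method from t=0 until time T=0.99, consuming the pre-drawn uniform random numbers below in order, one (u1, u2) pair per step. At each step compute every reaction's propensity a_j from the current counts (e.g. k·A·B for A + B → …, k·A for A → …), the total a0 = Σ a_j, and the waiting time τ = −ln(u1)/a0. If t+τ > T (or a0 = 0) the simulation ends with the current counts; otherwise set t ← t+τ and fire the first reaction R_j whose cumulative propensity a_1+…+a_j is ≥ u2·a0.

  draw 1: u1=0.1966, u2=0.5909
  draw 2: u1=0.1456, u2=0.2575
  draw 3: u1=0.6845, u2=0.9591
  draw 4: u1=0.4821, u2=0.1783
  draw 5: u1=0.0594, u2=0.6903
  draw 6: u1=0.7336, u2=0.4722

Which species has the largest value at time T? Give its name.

Dominant species at T: M

t=0.000: D=3 M=9 Q=2
Draw 1: a1=6.462, a2=1.395, a3=3.564, a4=1.596, a0=13.017; τ=−ln(0.1966)/13.017=0.125 → t=0.125; u2·a0=0.5909·13.017=7.692; a1=6.462 < 7.692 ≤ a1+a2=7.857 → R2 fires; D=3 M=8 Q=3
Draw 2: a1=8.616, a2=1.240, a3=3.168, a4=2.394, a0=15.418; τ=−ln(0.1456)/15.418=0.125 → t=0.250; u2·a0=0.2575·15.418=3.970 ≤ a1=8.616 → R1 fires; D=4 M=7 Q=2
Draw 3: a1=5.026, a2=1.085, a3=3.696, a4=2.128, a0=11.935; τ=−ln(0.6845)/11.935=0.032 → t=0.282; u2·a0=0.9591·11.935=11.447; a1+…+a3=9.807 < 11.447 ≤ a1+…+a4=11.935 → R4 fires; D=3 M=8 Q=1
Draw 4: a1=2.872, a2=1.240, a3=3.168, a4=0.798, a0=8.078; τ=−ln(0.4821)/8.078=0.090 → t=0.372; u2·a0=0.1783·8.078=1.440 ≤ a1=2.872 → R1 fires; D=4 M=7 Q=0
Draw 5: a1=0.000, a2=1.085, a3=3.696, a4=0.000, a0=4.781; τ=−ln(0.0594)/4.781=0.591 → t=0.963; u2·a0=0.6903·4.781=3.300; a1+a2=1.085 < 3.300 ≤ a1+…+a3=4.781 → R3 fires; D=4 M=6 Q=1
Draw 6: a1=2.154, a2=0.930, a3=3.168, a4=1.064, a0=7.316; τ=−ln(0.7336)/7.316=0.042 → t=1.005 > T=0.99: stop.
At T=0.99: D=4 M=6 Q=1; the largest is M.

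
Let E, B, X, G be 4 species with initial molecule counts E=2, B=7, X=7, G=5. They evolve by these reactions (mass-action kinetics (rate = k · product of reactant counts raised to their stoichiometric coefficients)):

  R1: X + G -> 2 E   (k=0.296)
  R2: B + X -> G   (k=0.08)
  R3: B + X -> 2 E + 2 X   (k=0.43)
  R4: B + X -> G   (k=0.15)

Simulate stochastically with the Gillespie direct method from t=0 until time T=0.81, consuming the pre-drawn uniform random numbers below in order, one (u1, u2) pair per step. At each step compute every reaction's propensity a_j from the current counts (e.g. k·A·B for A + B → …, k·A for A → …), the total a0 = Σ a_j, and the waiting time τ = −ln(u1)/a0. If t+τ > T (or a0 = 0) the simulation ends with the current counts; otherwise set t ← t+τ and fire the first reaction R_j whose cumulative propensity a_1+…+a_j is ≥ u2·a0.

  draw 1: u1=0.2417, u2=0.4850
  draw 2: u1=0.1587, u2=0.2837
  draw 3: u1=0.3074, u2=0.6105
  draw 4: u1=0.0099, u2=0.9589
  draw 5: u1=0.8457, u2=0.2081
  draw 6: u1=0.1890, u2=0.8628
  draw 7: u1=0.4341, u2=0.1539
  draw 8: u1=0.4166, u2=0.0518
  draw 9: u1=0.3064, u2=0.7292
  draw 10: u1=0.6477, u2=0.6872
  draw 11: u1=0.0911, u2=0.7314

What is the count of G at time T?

G at T = 4

t=0.000: E=2 B=7 X=7 G=5
Draw 1: a1=10.360, a2=3.920, a3=21.070, a4=7.350, a0=42.700; τ=−ln(0.2417)/42.700=0.033 → t=0.033; u2·a0=0.4850·42.700=20.710; a1+a2=14.280 < 20.710 ≤ a1+…+a3=35.350 → R3 fires; E=4 B=6 X=8 G=5
Draw 2: a1=11.840, a2=3.840, a3=20.640, a4=7.200, a0=43.520; τ=−ln(0.1587)/43.520=0.042 → t=0.076; u2·a0=0.2837·43.520=12.347; a1=11.840 < 12.347 ≤ a1+a2=15.680 → R2 fires; E=4 B=5 X=7 G=6
Draw 3: a1=12.432, a2=2.800, a3=15.050, a4=5.250, a0=35.532; τ=−ln(0.3074)/35.532=0.033 → t=0.109; u2·a0=0.6105·35.532=21.692; a1+a2=15.232 < 21.692 ≤ a1+…+a3=30.282 → R3 fires; E=6 B=4 X=8 G=6
Draw 4: a1=14.208, a2=2.560, a3=13.760, a4=4.800, a0=35.328; τ=−ln(0.0099)/35.328=0.131 → t=0.239; u2·a0=0.9589·35.328=33.876; a1+…+a3=30.528 < 33.876 ≤ a1+…+a4=35.328 → R4 fires; E=6 B=3 X=7 G=7
Draw 5: a1=14.504, a2=1.680, a3=9.030, a4=3.150, a0=28.364; τ=−ln(0.8457)/28.364=0.006 → t=0.245; u2·a0=0.2081·28.364=5.903 ≤ a1=14.504 → R1 fires; E=8 B=3 X=6 G=6
Draw 6: a1=10.656, a2=1.440, a3=7.740, a4=2.700, a0=22.536; τ=−ln(0.1890)/22.536=0.074 → t=0.319; u2·a0=0.8628·22.536=19.444; a1+a2=12.096 < 19.444 ≤ a1+…+a3=19.836 → R3 fires; E=10 B=2 X=7 G=6
Draw 7: a1=12.432, a2=1.120, a3=6.020, a4=2.100, a0=21.672; τ=−ln(0.4341)/21.672=0.039 → t=0.358; u2·a0=0.1539·21.672=3.335 ≤ a1=12.432 → R1 fires; E=12 B=2 X=6 G=5
Draw 8: a1=8.880, a2=0.960, a3=5.160, a4=1.800, a0=16.800; τ=−ln(0.4166)/16.800=0.052 → t=0.410; u2·a0=0.0518·16.800=0.870 ≤ a1=8.880 → R1 fires; E=14 B=2 X=5 G=4
Draw 9: a1=5.920, a2=0.800, a3=4.300, a4=1.500, a0=12.520; τ=−ln(0.3064)/12.520=0.094 → t=0.504; u2·a0=0.7292·12.520=9.130; a1+a2=6.720 < 9.130 ≤ a1+…+a3=11.020 → R3 fires; E=16 B=1 X=6 G=4
Draw 10: a1=7.104, a2=0.480, a3=2.580, a4=0.900, a0=11.064; τ=−ln(0.6477)/11.064=0.039 → t=0.544; u2·a0=0.6872·11.064=7.603; a1+a2=7.584 < 7.603 ≤ a1+…+a3=10.164 → R3 fires; E=18 B=0 X=7 G=4
Draw 11: a1=8.288, a2=0.000, a3=0.000, a4=0.000, a0=8.288; τ=−ln(0.0911)/8.288=0.289 → t=0.833 > T=0.81: stop.
Read off G at T=0.81: 4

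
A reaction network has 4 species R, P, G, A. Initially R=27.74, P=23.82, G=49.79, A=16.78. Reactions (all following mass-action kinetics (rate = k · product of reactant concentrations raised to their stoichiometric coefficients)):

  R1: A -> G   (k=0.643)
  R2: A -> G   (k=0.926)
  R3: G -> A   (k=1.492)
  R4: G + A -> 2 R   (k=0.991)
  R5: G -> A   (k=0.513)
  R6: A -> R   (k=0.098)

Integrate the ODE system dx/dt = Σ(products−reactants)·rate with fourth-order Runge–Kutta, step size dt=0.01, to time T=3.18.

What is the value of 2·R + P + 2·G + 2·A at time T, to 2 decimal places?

Check how each reaction changes W = 2·R + P + 2·G + 2·A (weight of products minus weight of reactants):
R1: A -> G: (2·1) − (2·1) = 2 − 2 = 0
R2: A -> G: (2·1) − (2·1) = 2 − 2 = 0
R3: G -> A: (2·1) − (2·1) = 2 − 2 = 0
R4: G + A -> 2 R: (2·2) − (2·1 + 2·1) = 4 − 4 = 0
R5: G -> A: (2·1) − (2·1) = 2 − 2 = 0
R6: A -> R: (2·1) − (2·1) = 2 − 2 = 0
Every reaction leaves W unchanged, so W is conserved and no simulation is needed: W(T) = W(0) = 2·27.74 + 23.82 + 2·49.79 + 2·16.78 = 212.44

Value at T = 212.44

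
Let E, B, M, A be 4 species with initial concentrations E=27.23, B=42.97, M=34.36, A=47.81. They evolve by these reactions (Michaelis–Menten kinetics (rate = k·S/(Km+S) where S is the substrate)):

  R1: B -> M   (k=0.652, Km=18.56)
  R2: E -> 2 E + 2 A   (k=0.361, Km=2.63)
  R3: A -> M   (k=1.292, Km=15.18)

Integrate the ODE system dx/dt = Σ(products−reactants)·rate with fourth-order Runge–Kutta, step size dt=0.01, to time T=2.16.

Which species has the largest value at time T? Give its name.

Dominant species at T: A

RK4 with dt=0.01: 216 steps to T=2.16. Trajectory (selected grid times):
t=0.00: E=27.23 B=42.97 M=34.36 A=47.81
t=0.24: E=27.31 B=42.86 M=34.70 A=47.73
t=0.48: E=27.39 B=42.75 M=35.05 A=47.66
t=0.72: E=27.47 B=42.64 M=35.39 A=47.58
t=0.96: E=27.55 B=42.53 M=35.74 A=47.50
t=1.20: E=27.63 B=42.42 M=36.08 A=47.42
t=1.44: E=27.70 B=42.32 M=36.42 A=47.35
t=1.68: E=27.78 B=42.21 M=36.77 A=47.27
t=1.92: E=27.86 B=42.10 M=37.11 A=47.20
t=2.16: E=27.94 B=41.99 M=37.45 A=47.12
At T=2.16: E=27.94 B=41.99 M=37.45 A=47.12; the largest is A.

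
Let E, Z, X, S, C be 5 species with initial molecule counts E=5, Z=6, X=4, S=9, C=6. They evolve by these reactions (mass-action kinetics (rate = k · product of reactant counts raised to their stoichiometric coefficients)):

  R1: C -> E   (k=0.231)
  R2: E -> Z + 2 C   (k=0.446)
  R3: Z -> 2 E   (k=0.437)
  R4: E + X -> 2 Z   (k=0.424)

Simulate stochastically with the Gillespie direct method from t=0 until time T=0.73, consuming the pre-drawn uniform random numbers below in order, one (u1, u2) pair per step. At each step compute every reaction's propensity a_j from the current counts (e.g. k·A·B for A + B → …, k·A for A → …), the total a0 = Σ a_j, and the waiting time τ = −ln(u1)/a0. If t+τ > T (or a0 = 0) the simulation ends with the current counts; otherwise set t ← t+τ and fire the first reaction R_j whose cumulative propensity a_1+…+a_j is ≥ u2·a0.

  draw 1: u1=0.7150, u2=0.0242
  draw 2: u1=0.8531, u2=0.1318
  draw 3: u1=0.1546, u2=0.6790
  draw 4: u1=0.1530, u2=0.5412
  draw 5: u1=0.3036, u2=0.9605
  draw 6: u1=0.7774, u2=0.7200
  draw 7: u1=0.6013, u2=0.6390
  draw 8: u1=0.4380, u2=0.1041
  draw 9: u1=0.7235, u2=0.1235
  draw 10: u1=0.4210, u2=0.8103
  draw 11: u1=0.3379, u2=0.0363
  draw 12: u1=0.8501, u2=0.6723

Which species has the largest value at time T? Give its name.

t=0.000: E=5 Z=6 X=4 S=9 C=6
Draw 1: a1=1.386, a2=2.230, a3=2.622, a4=8.480, a0=14.718; τ=−ln(0.7150)/14.718=0.023 → t=0.023; u2·a0=0.0242·14.718=0.356 ≤ a1=1.386 → R1 fires; E=6 Z=6 X=4 S=9 C=5
Draw 2: a1=1.155, a2=2.676, a3=2.622, a4=10.176, a0=16.629; τ=−ln(0.8531)/16.629=0.010 → t=0.032; u2·a0=0.1318·16.629=2.192; a1=1.155 < 2.192 ≤ a1+a2=3.831 → R2 fires; E=5 Z=7 X=4 S=9 C=7
Draw 3: a1=1.617, a2=2.230, a3=3.059, a4=8.480, a0=15.386; τ=−ln(0.1546)/15.386=0.121 → t=0.154; u2·a0=0.6790·15.386=10.447; a1+…+a3=6.906 < 10.447 ≤ a1+…+a4=15.386 → R4 fires; E=4 Z=9 X=3 S=9 C=7
Draw 4: a1=1.617, a2=1.784, a3=3.933, a4=5.088, a0=12.422; τ=−ln(0.1530)/12.422=0.151 → t=0.305; u2·a0=0.5412·12.422=6.723; a1+a2=3.401 < 6.723 ≤ a1+…+a3=7.334 → R3 fires; E=6 Z=8 X=3 S=9 C=7
Draw 5: a1=1.617, a2=2.676, a3=3.496, a4=7.632, a0=15.421; τ=−ln(0.3036)/15.421=0.077 → t=0.382; u2·a0=0.9605·15.421=14.812; a1+…+a3=7.789 < 14.812 ≤ a1+…+a4=15.421 → R4 fires; E=5 Z=10 X=2 S=9 C=7
Draw 6: a1=1.617, a2=2.230, a3=4.370, a4=4.240, a0=12.457; τ=−ln(0.7774)/12.457=0.020 → t=0.402; u2·a0=0.7200·12.457=8.969; a1+…+a3=8.217 < 8.969 ≤ a1+…+a4=12.457 → R4 fires; E=4 Z=12 X=1 S=9 C=7
Draw 7: a1=1.617, a2=1.784, a3=5.244, a4=1.696, a0=10.341; τ=−ln(0.6013)/10.341=0.049 → t=0.452; u2·a0=0.6390·10.341=6.608; a1+a2=3.401 < 6.608 ≤ a1+…+a3=8.645 → R3 fires; E=6 Z=11 X=1 S=9 C=7
Draw 8: a1=1.617, a2=2.676, a3=4.807, a4=2.544, a0=11.644; τ=−ln(0.4380)/11.644=0.071 → t=0.522; u2·a0=0.1041·11.644=1.212 ≤ a1=1.617 → R1 fires; E=7 Z=11 X=1 S=9 C=6
Draw 9: a1=1.386, a2=3.122, a3=4.807, a4=2.968, a0=12.283; τ=−ln(0.7235)/12.283=0.026 → t=0.549; u2·a0=0.1235·12.283=1.517; a1=1.386 < 1.517 ≤ a1+a2=4.508 → R2 fires; E=6 Z=12 X=1 S=9 C=8
Draw 10: a1=1.848, a2=2.676, a3=5.244, a4=2.544, a0=12.312; τ=−ln(0.4210)/12.312=0.070 → t=0.619; u2·a0=0.8103·12.312=9.976; a1+…+a3=9.768 < 9.976 ≤ a1+…+a4=12.312 → R4 fires; E=5 Z=14 X=0 S=9 C=8
Draw 11: a1=1.848, a2=2.230, a3=6.118, a4=0.000, a0=10.196; τ=−ln(0.3379)/10.196=0.106 → t=0.725; u2·a0=0.0363·10.196=0.370 ≤ a1=1.848 → R1 fires; E=6 Z=14 X=0 S=9 C=7
Draw 12: a1=1.617, a2=2.676, a3=6.118, a4=0.000, a0=10.411; τ=−ln(0.8501)/10.411=0.016 → t=0.741 > T=0.73: stop.
At T=0.73: E=6 Z=14 X=0 S=9 C=7; the largest is Z.

Dominant species at T: Z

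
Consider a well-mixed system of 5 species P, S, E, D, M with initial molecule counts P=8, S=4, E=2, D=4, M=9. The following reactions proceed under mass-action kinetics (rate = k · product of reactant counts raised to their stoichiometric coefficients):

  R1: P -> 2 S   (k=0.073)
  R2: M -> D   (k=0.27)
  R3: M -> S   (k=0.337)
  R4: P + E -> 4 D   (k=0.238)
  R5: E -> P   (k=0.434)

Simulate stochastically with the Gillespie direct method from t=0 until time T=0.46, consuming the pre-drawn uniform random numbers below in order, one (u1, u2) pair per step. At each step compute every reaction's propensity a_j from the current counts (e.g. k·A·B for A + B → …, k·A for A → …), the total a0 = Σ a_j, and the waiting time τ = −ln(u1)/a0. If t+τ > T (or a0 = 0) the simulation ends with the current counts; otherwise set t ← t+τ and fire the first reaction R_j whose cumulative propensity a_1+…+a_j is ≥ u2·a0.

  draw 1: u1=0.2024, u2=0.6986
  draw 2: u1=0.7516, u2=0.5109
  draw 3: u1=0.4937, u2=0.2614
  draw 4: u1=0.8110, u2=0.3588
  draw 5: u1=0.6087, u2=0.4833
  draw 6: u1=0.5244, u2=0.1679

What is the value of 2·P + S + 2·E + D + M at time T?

Value at T = 37

Check how each reaction changes W = 2·P + S + 2·E + D + M (weight of products minus weight of reactants):
R1: P -> 2 S: (1·2) − (2·1) = 2 − 2 = 0
R2: M -> D: (1·1) − (1·1) = 1 − 1 = 0
R3: M -> S: (1·1) − (1·1) = 1 − 1 = 0
R4: P + E -> 4 D: (1·4) − (2·1 + 2·1) = 4 − 4 = 0
R5: E -> P: (2·1) − (2·1) = 2 − 2 = 0
Every reaction leaves W unchanged, so W is conserved and no simulation is needed: W(T) = W(0) = 2·8 + 4 + 2·2 + 4 + 9 = 37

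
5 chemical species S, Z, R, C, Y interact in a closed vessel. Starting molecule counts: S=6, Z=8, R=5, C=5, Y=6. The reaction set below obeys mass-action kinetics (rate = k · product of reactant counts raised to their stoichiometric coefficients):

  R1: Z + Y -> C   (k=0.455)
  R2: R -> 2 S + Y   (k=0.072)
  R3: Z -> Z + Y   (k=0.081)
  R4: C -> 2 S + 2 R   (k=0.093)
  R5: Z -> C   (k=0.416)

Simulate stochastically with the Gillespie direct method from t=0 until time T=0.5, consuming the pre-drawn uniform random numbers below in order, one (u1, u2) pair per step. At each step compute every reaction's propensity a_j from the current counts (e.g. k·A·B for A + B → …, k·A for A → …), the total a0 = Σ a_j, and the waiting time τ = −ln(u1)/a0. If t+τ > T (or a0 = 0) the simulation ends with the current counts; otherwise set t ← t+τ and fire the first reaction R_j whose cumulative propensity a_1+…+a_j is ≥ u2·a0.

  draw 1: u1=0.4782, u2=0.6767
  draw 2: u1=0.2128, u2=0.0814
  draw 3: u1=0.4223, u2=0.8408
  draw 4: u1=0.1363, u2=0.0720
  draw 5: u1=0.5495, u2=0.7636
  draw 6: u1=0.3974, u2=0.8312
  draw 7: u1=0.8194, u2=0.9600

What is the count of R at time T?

t=0.000: S=6 Z=8 R=5 C=5 Y=6
Draw 1: a1=21.840, a2=0.360, a3=0.648, a4=0.465, a5=3.328, a0=26.641; τ=−ln(0.4782)/26.641=0.028 → t=0.028; u2·a0=0.6767·26.641=18.028 ≤ a1=21.840 → R1 fires; S=6 Z=7 R=5 C=6 Y=5
Draw 2: a1=15.925, a2=0.360, a3=0.567, a4=0.558, a5=2.912, a0=20.322; τ=−ln(0.2128)/20.322=0.076 → t=0.104; u2·a0=0.0814·20.322=1.654 ≤ a1=15.925 → R1 fires; S=6 Z=6 R=5 C=7 Y=4
Draw 3: a1=10.920, a2=0.360, a3=0.486, a4=0.651, a5=2.496, a0=14.913; τ=−ln(0.4223)/14.913=0.058 → t=0.162; u2·a0=0.8408·14.913=12.539; a1+…+a4=12.417 < 12.539 ≤ a1+…+a5=14.913 → R5 fires; S=6 Z=5 R=5 C=8 Y=4
Draw 4: a1=9.100, a2=0.360, a3=0.405, a4=0.744, a5=2.080, a0=12.689; τ=−ln(0.1363)/12.689=0.157 → t=0.319; u2·a0=0.0720·12.689=0.914 ≤ a1=9.100 → R1 fires; S=6 Z=4 R=5 C=9 Y=3
Draw 5: a1=5.460, a2=0.360, a3=0.324, a4=0.837, a5=1.664, a0=8.645; τ=−ln(0.5495)/8.645=0.069 → t=0.388; u2·a0=0.7636·8.645=6.601; a1+…+a3=6.144 < 6.601 ≤ a1+…+a4=6.981 → R4 fires; S=8 Z=4 R=7 C=8 Y=3
Draw 6: a1=5.460, a2=0.504, a3=0.324, a4=0.744, a5=1.664, a0=8.696; τ=−ln(0.3974)/8.696=0.106 → t=0.494; u2·a0=0.8312·8.696=7.228; a1+…+a4=7.032 < 7.228 ≤ a1+…+a5=8.696 → R5 fires; S=8 Z=3 R=7 C=9 Y=3
Draw 7: a1=4.095, a2=0.504, a3=0.243, a4=0.837, a5=1.248, a0=6.927; τ=−ln(0.8194)/6.927=0.029 → t=0.523 > T=0.5: stop.
Read off R at T=0.5: 7

R at T = 7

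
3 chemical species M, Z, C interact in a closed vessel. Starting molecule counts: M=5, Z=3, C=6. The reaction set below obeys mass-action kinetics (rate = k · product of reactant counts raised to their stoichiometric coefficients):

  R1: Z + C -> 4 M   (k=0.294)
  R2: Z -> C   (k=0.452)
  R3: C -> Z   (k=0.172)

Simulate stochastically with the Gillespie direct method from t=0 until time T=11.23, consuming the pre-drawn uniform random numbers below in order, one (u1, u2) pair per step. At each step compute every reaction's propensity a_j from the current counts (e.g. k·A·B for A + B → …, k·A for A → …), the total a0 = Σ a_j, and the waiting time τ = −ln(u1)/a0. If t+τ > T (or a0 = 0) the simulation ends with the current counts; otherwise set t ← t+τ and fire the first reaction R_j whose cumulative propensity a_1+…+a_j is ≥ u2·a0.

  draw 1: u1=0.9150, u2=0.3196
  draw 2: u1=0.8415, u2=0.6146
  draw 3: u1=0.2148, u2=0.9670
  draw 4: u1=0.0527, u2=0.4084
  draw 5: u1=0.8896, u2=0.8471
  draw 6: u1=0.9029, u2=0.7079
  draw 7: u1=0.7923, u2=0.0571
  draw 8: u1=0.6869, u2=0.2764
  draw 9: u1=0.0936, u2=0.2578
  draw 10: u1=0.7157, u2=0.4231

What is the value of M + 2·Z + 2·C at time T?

Value at T = 23

Check how each reaction changes W = M + 2·Z + 2·C (weight of products minus weight of reactants):
R1: Z + C -> 4 M: (1·4) − (2·1 + 2·1) = 4 − 4 = 0
R2: Z -> C: (2·1) − (2·1) = 2 − 2 = 0
R3: C -> Z: (2·1) − (2·1) = 2 − 2 = 0
Every reaction leaves W unchanged, so W is conserved and no simulation is needed: W(T) = W(0) = 5 + 2·3 + 2·6 = 23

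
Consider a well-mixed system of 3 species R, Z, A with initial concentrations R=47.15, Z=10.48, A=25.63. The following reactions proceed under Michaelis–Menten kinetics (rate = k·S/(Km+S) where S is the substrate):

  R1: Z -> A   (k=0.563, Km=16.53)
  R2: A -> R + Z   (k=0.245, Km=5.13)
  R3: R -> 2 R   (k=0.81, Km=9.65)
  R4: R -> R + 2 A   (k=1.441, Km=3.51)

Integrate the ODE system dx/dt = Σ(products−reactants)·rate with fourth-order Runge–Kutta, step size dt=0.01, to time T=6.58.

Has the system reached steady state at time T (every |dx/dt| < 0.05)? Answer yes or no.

Steady state at T: no

RK4 with dt=0.01: 658 steps to T=6.58. Trajectory (selected grid times):
t=0.00: R=47.15 Z=10.48 A=25.63
t=0.73: R=47.79 Z=10.47 A=27.60
t=1.46: R=48.44 Z=10.46 A=29.57
t=2.19: R=49.08 Z=10.46 A=31.54
t=2.92: R=49.73 Z=10.45 A=33.50
t=3.66: R=50.39 Z=10.45 A=35.50
t=4.39: R=51.05 Z=10.45 A=37.47
t=5.12: R=51.70 Z=10.44 A=39.44
t=5.85: R=52.36 Z=10.44 A=41.41
t=6.58: R=53.02 Z=10.44 A=43.39
Rates at T: R1=0.2180, R2=0.2191, R3=0.6853, R4=1.3515
dx/dt at T (Σ net stoichiometry × rate): R=+0.9044, Z=+0.0011, A=+2.7019
Largest |dx/dt| is |+2.7019| (A) ≥ 0.05 → not steady.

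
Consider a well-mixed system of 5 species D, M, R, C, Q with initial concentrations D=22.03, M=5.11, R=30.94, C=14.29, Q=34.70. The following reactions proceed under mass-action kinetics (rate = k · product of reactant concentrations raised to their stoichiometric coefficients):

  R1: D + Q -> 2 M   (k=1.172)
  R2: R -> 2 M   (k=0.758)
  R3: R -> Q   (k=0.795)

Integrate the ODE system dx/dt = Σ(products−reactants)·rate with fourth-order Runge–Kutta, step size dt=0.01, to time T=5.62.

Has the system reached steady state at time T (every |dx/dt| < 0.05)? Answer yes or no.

RK4 with dt=0.01: 562 steps to T=5.62. Trajectory (selected grid times):
t=0.00: D=22.03 M=5.11 R=30.94 C=14.29 Q=34.70
t=0.62: D=0.00 M=67.84 R=11.81 C=14.29 Q=22.46
t=1.25: D=0.00 M=75.04 R=4.44 C=14.29 Q=26.24
t=1.87: D=0.00 M=77.72 R=1.70 C=14.29 Q=27.64
t=2.50: D=0.00 M=78.75 R=0.64 C=14.29 Q=28.18
t=3.12: D=0.00 M=79.14 R=0.24 C=14.29 Q=28.38
t=3.75: D=0.00 M=79.28 R=0.09 C=14.29 Q=28.46
t=4.37: D=0.00 M=79.34 R=0.03 C=14.29 Q=28.49
t=5.00: D=0.00 M=79.36 R=0.01 C=14.29 Q=28.50
t=5.62: D=0.00 M=79.37 R=0.01 C=14.29 Q=28.51
Rates at T: R1=0.0000, R2=0.0038, R3=0.0040
dx/dt at T (Σ net stoichiometry × rate): D=-0.0000, M=+0.0076, R=-0.0078, C=+0.0000, Q=+0.0040
Largest |dx/dt| is |-0.0078| (R) < 0.05 → steady.

Steady state at T: yes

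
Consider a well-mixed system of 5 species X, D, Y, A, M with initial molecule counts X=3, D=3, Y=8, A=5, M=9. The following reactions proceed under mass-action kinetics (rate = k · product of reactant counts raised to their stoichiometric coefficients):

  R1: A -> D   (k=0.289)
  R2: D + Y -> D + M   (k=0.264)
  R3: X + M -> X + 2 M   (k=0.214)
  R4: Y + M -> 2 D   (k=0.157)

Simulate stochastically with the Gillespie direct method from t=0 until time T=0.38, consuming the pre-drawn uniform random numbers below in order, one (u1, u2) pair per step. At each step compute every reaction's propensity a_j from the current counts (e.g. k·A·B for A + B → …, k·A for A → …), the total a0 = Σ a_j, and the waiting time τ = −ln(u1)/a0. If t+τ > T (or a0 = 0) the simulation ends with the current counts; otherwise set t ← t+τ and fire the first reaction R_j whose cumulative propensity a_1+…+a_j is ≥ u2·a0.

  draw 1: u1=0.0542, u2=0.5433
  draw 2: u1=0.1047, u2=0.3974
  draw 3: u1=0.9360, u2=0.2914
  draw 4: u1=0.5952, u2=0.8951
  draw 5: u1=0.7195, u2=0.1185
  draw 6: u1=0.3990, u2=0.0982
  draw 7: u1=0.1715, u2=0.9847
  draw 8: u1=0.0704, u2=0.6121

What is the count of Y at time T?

Y at T = 4

t=0.000: X=3 D=3 Y=8 A=5 M=9
Draw 1: a1=1.445, a2=6.336, a3=5.778, a4=11.304, a0=24.863; τ=−ln(0.0542)/24.863=0.117 → t=0.117; u2·a0=0.5433·24.863=13.508; a1+a2=7.781 < 13.508 ≤ a1+…+a3=13.559 → R3 fires; X=3 D=3 Y=8 A=5 M=10
Draw 2: a1=1.445, a2=6.336, a3=6.420, a4=12.560, a0=26.761; τ=−ln(0.1047)/26.761=0.084 → t=0.202; u2·a0=0.3974·26.761=10.635; a1+a2=7.781 < 10.635 ≤ a1+…+a3=14.201 → R3 fires; X=3 D=3 Y=8 A=5 M=11
Draw 3: a1=1.445, a2=6.336, a3=7.062, a4=13.816, a0=28.659; τ=−ln(0.9360)/28.659=0.002 → t=0.204; u2·a0=0.2914·28.659=8.351; a1+a2=7.781 < 8.351 ≤ a1+…+a3=14.843 → R3 fires; X=3 D=3 Y=8 A=5 M=12
Draw 4: a1=1.445, a2=6.336, a3=7.704, a4=15.072, a0=30.557; τ=−ln(0.5952)/30.557=0.017 → t=0.221; u2·a0=0.8951·30.557=27.352; a1+…+a3=15.485 < 27.352 ≤ a1+…+a4=30.557 → R4 fires; X=3 D=5 Y=7 A=5 M=11
Draw 5: a1=1.445, a2=9.240, a3=7.062, a4=12.089, a0=29.836; τ=−ln(0.7195)/29.836=0.011 → t=0.232; u2·a0=0.1185·29.836=3.536; a1=1.445 < 3.536 ≤ a1+a2=10.685 → R2 fires; X=3 D=5 Y=6 A=5 M=12
Draw 6: a1=1.445, a2=7.920, a3=7.704, a4=11.304, a0=28.373; τ=−ln(0.3990)/28.373=0.032 → t=0.264; u2·a0=0.0982·28.373=2.786; a1=1.445 < 2.786 ≤ a1+a2=9.365 → R2 fires; X=3 D=5 Y=5 A=5 M=13
Draw 7: a1=1.445, a2=6.600, a3=8.346, a4=10.205, a0=26.596; τ=−ln(0.1715)/26.596=0.066 → t=0.331; u2·a0=0.9847·26.596=26.189; a1+…+a3=16.391 < 26.189 ≤ a1+…+a4=26.596 → R4 fires; X=3 D=7 Y=4 A=5 M=12
Draw 8: a1=1.445, a2=7.392, a3=7.704, a4=7.536, a0=24.077; τ=−ln(0.0704)/24.077=0.110 → t=0.441 > T=0.38: stop.
Read off Y at T=0.38: 4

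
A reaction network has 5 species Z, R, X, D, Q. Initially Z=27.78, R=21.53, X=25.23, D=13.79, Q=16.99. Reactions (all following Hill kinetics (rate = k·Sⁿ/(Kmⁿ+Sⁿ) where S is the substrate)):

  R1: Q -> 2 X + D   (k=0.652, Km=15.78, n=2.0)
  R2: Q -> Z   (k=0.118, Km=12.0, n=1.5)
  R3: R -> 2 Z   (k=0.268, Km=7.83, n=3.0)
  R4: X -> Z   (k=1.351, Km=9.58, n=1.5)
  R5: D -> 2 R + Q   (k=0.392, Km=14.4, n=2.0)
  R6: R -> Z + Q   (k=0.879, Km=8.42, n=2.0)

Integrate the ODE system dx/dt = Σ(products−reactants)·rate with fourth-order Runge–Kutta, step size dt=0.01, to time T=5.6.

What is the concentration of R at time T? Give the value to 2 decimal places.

RK4 with dt=0.01: 560 steps to T=5.6. Trajectory (selected grid times):
t=0.00: Z=27.78 R=21.53 X=25.23 D=13.79 Q=16.99
t=0.62: Z=29.29 R=21.13 X=24.99 D=13.89 Q=17.31
t=1.24: Z=30.80 R=20.74 X=24.76 D=14.00 Q=17.63
t=1.87: Z=32.33 R=20.35 X=24.53 D=14.11 Q=17.95
t=2.49: Z=33.82 R=19.97 X=24.32 D=14.22 Q=18.25
t=3.11: Z=35.32 R=19.59 X=24.12 D=14.33 Q=18.55
t=3.73: Z=36.81 R=19.22 X=23.92 D=14.44 Q=18.85
t=4.36: Z=38.31 R=18.85 X=23.73 D=14.56 Q=19.15
t=4.98: Z=39.79 R=18.48 X=23.55 D=14.68 Q=19.43
t=5.60: Z=41.26 R=18.13 X=23.37 D=14.80 Q=19.71
Read off R at T=5.6: 18.13

R at T = 18.13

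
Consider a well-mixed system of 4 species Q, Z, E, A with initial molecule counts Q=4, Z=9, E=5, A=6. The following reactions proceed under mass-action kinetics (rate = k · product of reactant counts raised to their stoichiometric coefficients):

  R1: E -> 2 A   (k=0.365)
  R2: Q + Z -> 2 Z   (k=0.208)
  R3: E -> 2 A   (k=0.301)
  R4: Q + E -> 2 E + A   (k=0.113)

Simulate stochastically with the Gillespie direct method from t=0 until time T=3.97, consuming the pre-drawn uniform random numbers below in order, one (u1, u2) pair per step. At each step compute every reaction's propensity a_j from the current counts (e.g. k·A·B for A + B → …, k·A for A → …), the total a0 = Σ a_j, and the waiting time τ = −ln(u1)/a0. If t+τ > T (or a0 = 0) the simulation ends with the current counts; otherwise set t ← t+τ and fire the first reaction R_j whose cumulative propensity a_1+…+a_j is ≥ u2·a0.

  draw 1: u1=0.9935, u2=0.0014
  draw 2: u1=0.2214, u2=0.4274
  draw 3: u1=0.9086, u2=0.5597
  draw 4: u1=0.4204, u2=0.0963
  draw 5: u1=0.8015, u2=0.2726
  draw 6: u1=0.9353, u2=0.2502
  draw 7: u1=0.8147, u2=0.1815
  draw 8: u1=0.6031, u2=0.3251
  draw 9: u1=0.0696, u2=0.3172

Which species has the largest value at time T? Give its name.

Dominant species at T: A

t=0.000: Q=4 Z=9 E=5 A=6
Draw 1: a1=1.825, a2=7.488, a3=1.505, a4=2.260, a0=13.078; τ=−ln(0.9935)/13.078=0.000 → t=0.000; u2·a0=0.0014·13.078=0.018 ≤ a1=1.825 → R1 fires; Q=4 Z=9 E=4 A=8
Draw 2: a1=1.460, a2=7.488, a3=1.204, a4=1.808, a0=11.960; τ=−ln(0.2214)/11.960=0.126 → t=0.127; u2·a0=0.4274·11.960=5.112; a1=1.460 < 5.112 ≤ a1+a2=8.948 → R2 fires; Q=3 Z=10 E=4 A=8
Draw 3: a1=1.460, a2=6.240, a3=1.204, a4=1.356, a0=10.260; τ=−ln(0.9086)/10.260=0.009 → t=0.136; u2·a0=0.5597·10.260=5.743; a1=1.460 < 5.743 ≤ a1+a2=7.700 → R2 fires; Q=2 Z=11 E=4 A=8
Draw 4: a1=1.460, a2=4.576, a3=1.204, a4=0.904, a0=8.144; τ=−ln(0.4204)/8.144=0.106 → t=0.242; u2·a0=0.0963·8.144=0.784 ≤ a1=1.460 → R1 fires; Q=2 Z=11 E=3 A=10
Draw 5: a1=1.095, a2=4.576, a3=0.903, a4=0.678, a0=7.252; τ=−ln(0.8015)/7.252=0.031 → t=0.273; u2·a0=0.2726·7.252=1.977; a1=1.095 < 1.977 ≤ a1+a2=5.671 → R2 fires; Q=1 Z=12 E=3 A=10
Draw 6: a1=1.095, a2=2.496, a3=0.903, a4=0.339, a0=4.833; τ=−ln(0.9353)/4.833=0.014 → t=0.287; u2·a0=0.2502·4.833=1.209; a1=1.095 < 1.209 ≤ a1+a2=3.591 → R2 fires; Q=0 Z=13 E=3 A=10
Draw 7: a1=1.095, a2=0.000, a3=0.903, a4=0.000, a0=1.998; τ=−ln(0.8147)/1.998=0.103 → t=0.389; u2·a0=0.1815·1.998=0.363 ≤ a1=1.095 → R1 fires; Q=0 Z=13 E=2 A=12
Draw 8: a1=0.730, a2=0.000, a3=0.602, a4=0.000, a0=1.332; τ=−ln(0.6031)/1.332=0.380 → t=0.769; u2·a0=0.3251·1.332=0.433 ≤ a1=0.730 → R1 fires; Q=0 Z=13 E=1 A=14
Draw 9: a1=0.365, a2=0.000, a3=0.301, a4=0.000, a0=0.666; τ=−ln(0.0696)/0.666=4.001 → t=4.770 > T=3.97: stop.
At T=3.97: Q=0 Z=13 E=1 A=14; the largest is A.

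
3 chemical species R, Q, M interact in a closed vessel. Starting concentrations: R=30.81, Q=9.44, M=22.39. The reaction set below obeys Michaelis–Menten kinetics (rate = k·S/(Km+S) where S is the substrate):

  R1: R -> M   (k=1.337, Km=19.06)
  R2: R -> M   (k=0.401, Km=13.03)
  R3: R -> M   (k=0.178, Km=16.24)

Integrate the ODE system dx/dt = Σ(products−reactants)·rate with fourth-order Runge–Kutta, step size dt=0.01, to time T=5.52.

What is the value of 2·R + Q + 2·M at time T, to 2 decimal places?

Value at T = 115.84

Check how each reaction changes W = 2·R + Q + 2·M (weight of products minus weight of reactants):
R1: R -> M: (2·1) − (2·1) = 2 − 2 = 0
R2: R -> M: (2·1) − (2·1) = 2 − 2 = 0
R3: R -> M: (2·1) − (2·1) = 2 − 2 = 0
Every reaction leaves W unchanged, so W is conserved and no simulation is needed: W(T) = W(0) = 2·30.81 + 9.44 + 2·22.39 = 115.84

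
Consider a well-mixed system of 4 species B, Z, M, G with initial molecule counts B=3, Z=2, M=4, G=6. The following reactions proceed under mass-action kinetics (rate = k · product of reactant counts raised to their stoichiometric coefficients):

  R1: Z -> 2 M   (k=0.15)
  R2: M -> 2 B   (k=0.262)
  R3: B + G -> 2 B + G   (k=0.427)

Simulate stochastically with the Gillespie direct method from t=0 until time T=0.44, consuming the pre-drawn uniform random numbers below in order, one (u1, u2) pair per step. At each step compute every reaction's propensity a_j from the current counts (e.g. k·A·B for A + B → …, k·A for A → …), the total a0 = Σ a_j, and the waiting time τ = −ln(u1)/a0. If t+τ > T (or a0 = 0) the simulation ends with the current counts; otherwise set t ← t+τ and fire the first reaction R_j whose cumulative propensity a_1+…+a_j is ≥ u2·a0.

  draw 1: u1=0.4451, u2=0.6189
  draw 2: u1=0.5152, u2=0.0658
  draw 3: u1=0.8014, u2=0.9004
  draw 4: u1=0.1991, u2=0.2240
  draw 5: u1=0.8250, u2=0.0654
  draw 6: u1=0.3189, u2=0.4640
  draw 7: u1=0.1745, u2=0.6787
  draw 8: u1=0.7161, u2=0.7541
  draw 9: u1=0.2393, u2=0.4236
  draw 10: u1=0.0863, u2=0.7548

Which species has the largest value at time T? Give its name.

t=0.000: B=3 Z=2 M=4 G=6
Draw 1: a1=0.300, a2=1.048, a3=7.686, a0=9.034; τ=−ln(0.4451)/9.034=0.090 → t=0.090; u2·a0=0.6189·9.034=5.591; a1+a2=1.348 < 5.591 ≤ a1+…+a3=9.034 → R3 fires; B=4 Z=2 M=4 G=6
Draw 2: a1=0.300, a2=1.048, a3=10.248, a0=11.596; τ=−ln(0.5152)/11.596=0.057 → t=0.147; u2·a0=0.0658·11.596=0.763; a1=0.300 < 0.763 ≤ a1+a2=1.348 → R2 fires; B=6 Z=2 M=3 G=6
Draw 3: a1=0.300, a2=0.786, a3=15.372, a0=16.458; τ=−ln(0.8014)/16.458=0.013 → t=0.160; u2·a0=0.9004·16.458=14.819; a1+a2=1.086 < 14.819 ≤ a1+…+a3=16.458 → R3 fires; B=7 Z=2 M=3 G=6
Draw 4: a1=0.300, a2=0.786, a3=17.934, a0=19.020; τ=−ln(0.1991)/19.020=0.085 → t=0.245; u2·a0=0.2240·19.020=4.260; a1+a2=1.086 < 4.260 ≤ a1+…+a3=19.020 → R3 fires; B=8 Z=2 M=3 G=6
Draw 5: a1=0.300, a2=0.786, a3=20.496, a0=21.582; τ=−ln(0.8250)/21.582=0.009 → t=0.254; u2·a0=0.0654·21.582=1.411; a1+a2=1.086 < 1.411 ≤ a1+…+a3=21.582 → R3 fires; B=9 Z=2 M=3 G=6
Draw 6: a1=0.300, a2=0.786, a3=23.058, a0=24.144; τ=−ln(0.3189)/24.144=0.047 → t=0.301; u2·a0=0.4640·24.144=11.203; a1+a2=1.086 < 11.203 ≤ a1+…+a3=24.144 → R3 fires; B=10 Z=2 M=3 G=6
Draw 7: a1=0.300, a2=0.786, a3=25.620, a0=26.706; τ=−ln(0.1745)/26.706=0.065 → t=0.367; u2·a0=0.6787·26.706=18.125; a1+a2=1.086 < 18.125 ≤ a1+…+a3=26.706 → R3 fires; B=11 Z=2 M=3 G=6
Draw 8: a1=0.300, a2=0.786, a3=28.182, a0=29.268; τ=−ln(0.7161)/29.268=0.011 → t=0.378; u2·a0=0.7541·29.268=22.071; a1+a2=1.086 < 22.071 ≤ a1+…+a3=29.268 → R3 fires; B=12 Z=2 M=3 G=6
Draw 9: a1=0.300, a2=0.786, a3=30.744, a0=31.830; τ=−ln(0.2393)/31.830=0.045 → t=0.423; u2·a0=0.4236·31.830=13.483; a1+a2=1.086 < 13.483 ≤ a1+…+a3=31.830 → R3 fires; B=13 Z=2 M=3 G=6
Draw 10: a1=0.300, a2=0.786, a3=33.306, a0=34.392; τ=−ln(0.0863)/34.392=0.071 → t=0.494 > T=0.44: stop.
At T=0.44: B=13 Z=2 M=3 G=6; the largest is B.

Dominant species at T: B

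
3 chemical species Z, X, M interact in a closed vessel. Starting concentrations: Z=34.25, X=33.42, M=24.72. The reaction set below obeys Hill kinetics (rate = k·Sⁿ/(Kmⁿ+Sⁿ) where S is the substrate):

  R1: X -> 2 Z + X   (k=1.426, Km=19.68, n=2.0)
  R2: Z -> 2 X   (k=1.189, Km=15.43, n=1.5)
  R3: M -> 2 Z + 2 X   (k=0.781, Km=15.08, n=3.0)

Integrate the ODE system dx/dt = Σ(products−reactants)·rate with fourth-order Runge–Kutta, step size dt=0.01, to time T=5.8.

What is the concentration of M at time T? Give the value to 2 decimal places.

M at T = 21.20

RK4 with dt=0.01: 580 steps to T=5.8. Trajectory (selected grid times):
t=0.00: Z=34.25 X=33.42 M=24.72
t=0.64: Z=35.85 X=35.41 M=24.31
t=1.29: Z=37.49 X=37.44 M=23.91
t=1.93: Z=39.13 X=39.45 M=23.51
t=2.58: Z=40.80 X=41.49 M=23.11
t=3.22: Z=42.46 X=43.51 M=22.72
t=3.87: Z=44.16 X=45.57 M=22.33
t=4.51: Z=45.83 X=47.59 M=21.95
t=5.16: Z=47.53 X=49.65 M=21.57
t=5.80: Z=49.22 X=51.68 M=21.20
Read off M at T=5.8: 21.20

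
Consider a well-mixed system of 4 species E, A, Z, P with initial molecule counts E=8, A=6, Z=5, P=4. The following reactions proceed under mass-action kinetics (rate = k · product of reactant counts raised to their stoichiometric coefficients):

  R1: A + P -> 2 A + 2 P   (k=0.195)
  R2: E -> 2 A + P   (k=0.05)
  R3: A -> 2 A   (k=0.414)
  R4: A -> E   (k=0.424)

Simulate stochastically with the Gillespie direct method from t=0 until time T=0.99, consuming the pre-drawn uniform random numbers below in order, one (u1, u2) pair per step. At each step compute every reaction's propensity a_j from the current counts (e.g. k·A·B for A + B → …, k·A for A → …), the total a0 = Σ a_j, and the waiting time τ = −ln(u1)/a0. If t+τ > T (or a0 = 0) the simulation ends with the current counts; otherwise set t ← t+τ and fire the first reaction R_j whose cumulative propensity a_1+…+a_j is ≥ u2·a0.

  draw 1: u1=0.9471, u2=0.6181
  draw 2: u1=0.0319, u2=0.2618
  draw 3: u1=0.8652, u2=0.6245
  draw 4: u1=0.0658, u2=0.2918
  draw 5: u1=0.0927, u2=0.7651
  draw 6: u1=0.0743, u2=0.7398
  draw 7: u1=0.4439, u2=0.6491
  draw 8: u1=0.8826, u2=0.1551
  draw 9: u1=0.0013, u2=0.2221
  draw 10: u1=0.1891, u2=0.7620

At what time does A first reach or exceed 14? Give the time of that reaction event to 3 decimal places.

Threshold first reached at t = 0.741

t=0.000: E=8 A=6 Z=5 P=4
Draw 1: a1=4.680, a2=0.400, a3=2.484, a4=2.544, a0=10.108; τ=−ln(0.9471)/10.108=0.005 → t=0.005; u2·a0=0.6181·10.108=6.248; a1+a2=5.080 < 6.248 ≤ a1+…+a3=7.564 → R3 fires; E=8 A=7 Z=5 P=4
Draw 2: a1=5.460, a2=0.400, a3=2.898, a4=2.968, a0=11.726; τ=−ln(0.0319)/11.726=0.294 → t=0.299; u2·a0=0.2618·11.726=3.070 ≤ a1=5.460 → R1 fires; E=8 A=8 Z=5 P=5
Draw 3: a1=7.800, a2=0.400, a3=3.312, a4=3.392, a0=14.904; τ=−ln(0.8652)/14.904=0.010 → t=0.309; u2·a0=0.6245·14.904=9.308; a1+a2=8.200 < 9.308 ≤ a1+…+a3=11.512 → R3 fires; E=8 A=9 Z=5 P=5
Draw 4: a1=8.775, a2=0.400, a3=3.726, a4=3.816, a0=16.717; τ=−ln(0.0658)/16.717=0.163 → t=0.472; u2·a0=0.2918·16.717=4.878 ≤ a1=8.775 → R1 fires; E=8 A=10 Z=5 P=6
Draw 5: a1=11.700, a2=0.400, a3=4.140, a4=4.240, a0=20.480; τ=−ln(0.0927)/20.480=0.116 → t=0.588; u2·a0=0.7651·20.480=15.669; a1+a2=12.100 < 15.669 ≤ a1+…+a3=16.240 → R3 fires; E=8 A=11 Z=5 P=6
Draw 6: a1=12.870, a2=0.400, a3=4.554, a4=4.664, a0=22.488; τ=−ln(0.0743)/22.488=0.116 → t=0.703; u2·a0=0.7398·22.488=16.637; a1+a2=13.270 < 16.637 ≤ a1+…+a3=17.824 → R3 fires; E=8 A=12 Z=5 P=6
Draw 7: a1=14.040, a2=0.400, a3=4.968, a4=5.088, a0=24.496; τ=−ln(0.4439)/24.496=0.033 → t=0.737; u2·a0=0.6491·24.496=15.900; a1+a2=14.440 < 15.900 ≤ a1+…+a3=19.408 → R3 fires; E=8 A=13 Z=5 P=6
Draw 8: a1=15.210, a2=0.400, a3=5.382, a4=5.512, a0=26.504; τ=−ln(0.8826)/26.504=0.005 → t=0.741; u2·a0=0.1551·26.504=4.111 ≤ a1=15.210 → R1 fires; E=8 A=14 Z=5 P=7
Draw 9: a1=19.110, a2=0.400, a3=5.796, a4=5.936, a0=31.242; τ=−ln(0.0013)/31.242=0.213 → t=0.954; u2·a0=0.2221·31.242=6.939 ≤ a1=19.110 → R1 fires; E=8 A=15 Z=5 P=8
Draw 10: a1=23.400, a2=0.400, a3=6.210, a4=6.360, a0=36.370; τ=−ln(0.1891)/36.370=0.046 → t=1.000 > T=0.99: stop.
A first becomes ≥ 14 when it reaches 14 at the event at t=0.741.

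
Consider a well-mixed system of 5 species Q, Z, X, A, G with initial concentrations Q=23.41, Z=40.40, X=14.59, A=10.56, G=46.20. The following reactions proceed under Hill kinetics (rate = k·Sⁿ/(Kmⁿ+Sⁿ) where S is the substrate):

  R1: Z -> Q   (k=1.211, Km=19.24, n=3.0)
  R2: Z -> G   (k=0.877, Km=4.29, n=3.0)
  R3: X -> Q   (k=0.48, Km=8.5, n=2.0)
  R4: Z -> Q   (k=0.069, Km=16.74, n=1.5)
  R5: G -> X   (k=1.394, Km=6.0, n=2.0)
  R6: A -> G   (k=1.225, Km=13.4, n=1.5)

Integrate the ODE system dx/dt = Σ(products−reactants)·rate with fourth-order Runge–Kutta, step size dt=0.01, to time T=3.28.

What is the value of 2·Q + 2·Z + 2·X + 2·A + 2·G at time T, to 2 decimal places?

Value at T = 270.32

Check how each reaction changes W = 2·Q + 2·Z + 2·X + 2·A + 2·G (weight of products minus weight of reactants):
R1: Z -> Q: (2·1) − (2·1) = 2 − 2 = 0
R2: Z -> G: (2·1) − (2·1) = 2 − 2 = 0
R3: X -> Q: (2·1) − (2·1) = 2 − 2 = 0
R4: Z -> Q: (2·1) − (2·1) = 2 − 2 = 0
R5: G -> X: (2·1) − (2·1) = 2 − 2 = 0
R6: A -> G: (2·1) − (2·1) = 2 − 2 = 0
Every reaction leaves W unchanged, so W is conserved and no simulation is needed: W(T) = W(0) = 2·23.41 + 2·40.40 + 2·14.59 + 2·10.56 + 2·46.20 = 270.32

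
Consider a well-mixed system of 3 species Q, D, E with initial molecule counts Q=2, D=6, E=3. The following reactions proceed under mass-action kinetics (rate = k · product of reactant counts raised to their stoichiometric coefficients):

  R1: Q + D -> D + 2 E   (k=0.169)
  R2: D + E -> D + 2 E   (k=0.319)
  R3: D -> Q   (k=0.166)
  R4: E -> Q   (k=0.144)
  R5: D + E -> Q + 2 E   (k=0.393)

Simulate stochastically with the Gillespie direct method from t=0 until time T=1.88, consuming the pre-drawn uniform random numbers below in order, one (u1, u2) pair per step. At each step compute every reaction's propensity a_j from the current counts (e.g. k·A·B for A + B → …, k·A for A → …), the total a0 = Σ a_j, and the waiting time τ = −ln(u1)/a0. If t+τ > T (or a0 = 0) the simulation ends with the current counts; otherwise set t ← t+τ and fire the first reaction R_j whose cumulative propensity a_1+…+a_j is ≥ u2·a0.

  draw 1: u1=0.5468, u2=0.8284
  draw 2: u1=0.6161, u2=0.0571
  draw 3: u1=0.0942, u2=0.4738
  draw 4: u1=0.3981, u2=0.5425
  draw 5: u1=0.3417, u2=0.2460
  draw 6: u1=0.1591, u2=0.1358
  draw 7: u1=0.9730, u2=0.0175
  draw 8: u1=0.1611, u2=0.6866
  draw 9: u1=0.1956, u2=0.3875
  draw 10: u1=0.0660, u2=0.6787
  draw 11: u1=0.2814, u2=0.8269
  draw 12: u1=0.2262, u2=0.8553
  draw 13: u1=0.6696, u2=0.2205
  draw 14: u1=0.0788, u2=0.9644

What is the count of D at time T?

t=0.000: Q=2 D=6 E=3
Draw 1: a1=2.028, a2=5.742, a3=0.996, a4=0.432, a5=7.074, a0=16.272; τ=−ln(0.5468)/16.272=0.037 → t=0.037; u2·a0=0.8284·16.272=13.480; a1+…+a4=9.198 < 13.480 ≤ a1+…+a5=16.272 → R5 fires; Q=3 D=5 E=4
Draw 2: a1=2.535, a2=6.380, a3=0.830, a4=0.576, a5=7.860, a0=18.181; τ=−ln(0.6161)/18.181=0.027 → t=0.064; u2·a0=0.0571·18.181=1.038 ≤ a1=2.535 → R1 fires; Q=2 D=5 E=6
Draw 3: a1=1.690, a2=9.570, a3=0.830, a4=0.864, a5=11.790, a0=24.744; τ=−ln(0.0942)/24.744=0.095 → t=0.159; u2·a0=0.4738·24.744=11.724; a1+a2=11.260 < 11.724 ≤ a1+…+a3=12.090 → R3 fires; Q=3 D=4 E=6
Draw 4: a1=2.028, a2=7.656, a3=0.664, a4=0.864, a5=9.432, a0=20.644; τ=−ln(0.3981)/20.644=0.045 → t=0.204; u2·a0=0.5425·20.644=11.199; a1+…+a3=10.348 < 11.199 ≤ a1+…+a4=11.212 → R4 fires; Q=4 D=4 E=5
Draw 5: a1=2.704, a2=6.380, a3=0.664, a4=0.720, a5=7.860, a0=18.328; τ=−ln(0.3417)/18.328=0.059 → t=0.262; u2·a0=0.2460·18.328=4.509; a1=2.704 < 4.509 ≤ a1+a2=9.084 → R2 fires; Q=4 D=4 E=6
Draw 6: a1=2.704, a2=7.656, a3=0.664, a4=0.864, a5=9.432, a0=21.320; τ=−ln(0.1591)/21.320=0.086 → t=0.349; u2·a0=0.1358·21.320=2.895; a1=2.704 < 2.895 ≤ a1+a2=10.360 → R2 fires; Q=4 D=4 E=7
Draw 7: a1=2.704, a2=8.932, a3=0.664, a4=1.008, a5=11.004, a0=24.312; τ=−ln(0.9730)/24.312=0.001 → t=0.350; u2·a0=0.0175·24.312=0.425 ≤ a1=2.704 → R1 fires; Q=3 D=4 E=9
Draw 8: a1=2.028, a2=11.484, a3=0.664, a4=1.296, a5=14.148, a0=29.620; τ=−ln(0.1611)/29.620=0.062 → t=0.411; u2·a0=0.6866·29.620=20.337; a1+…+a4=15.472 < 20.337 ≤ a1+…+a5=29.620 → R5 fires; Q=4 D=3 E=10
Draw 9: a1=2.028, a2=9.570, a3=0.498, a4=1.440, a5=11.790, a0=25.326; τ=−ln(0.1956)/25.326=0.064 → t=0.476; u2·a0=0.3875·25.326=9.814; a1=2.028 < 9.814 ≤ a1+a2=11.598 → R2 fires; Q=4 D=3 E=11
Draw 10: a1=2.028, a2=10.527, a3=0.498, a4=1.584, a5=12.969, a0=27.606; τ=−ln(0.0660)/27.606=0.098 → t=0.574; u2·a0=0.6787·27.606=18.736; a1+…+a4=14.637 < 18.736 ≤ a1+…+a5=27.606 → R5 fires; Q=5 D=2 E=12
Draw 11: a1=1.690, a2=7.656, a3=0.332, a4=1.728, a5=9.432, a0=20.838; τ=−ln(0.2814)/20.838=0.061 → t=0.635; u2·a0=0.8269·20.838=17.231; a1+…+a4=11.406 < 17.231 ≤ a1+…+a5=20.838 → R5 fires; Q=6 D=1 E=13
Draw 12: a1=1.014, a2=4.147, a3=0.166, a4=1.872, a5=5.109, a0=12.308; τ=−ln(0.2262)/12.308=0.121 → t=0.756; u2·a0=0.8553·12.308=10.527; a1+…+a4=7.199 < 10.527 ≤ a1+…+a5=12.308 → R5 fires; Q=7 D=0 E=14
Draw 13: a1=0.000, a2=0.000, a3=0.000, a4=2.016, a5=0.000, a0=2.016; τ=−ln(0.6696)/2.016=0.199 → t=0.955; u2·a0=0.2205·2.016=0.445; a1+…+a3=0.000 < 0.445 ≤ a1+…+a4=2.016 → R4 fires; Q=8 D=0 E=13
Draw 14: a1=0.000, a2=0.000, a3=0.000, a4=1.872, a5=0.000, a0=1.872; τ=−ln(0.0788)/1.872=1.357 → t=2.312 > T=1.88: stop.
Read off D at T=1.88: 0

D at T = 0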